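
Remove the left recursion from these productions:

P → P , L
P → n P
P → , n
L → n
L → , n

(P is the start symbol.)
P is directly left-recursive. The standard transformation for
  A → A α₁ | ... | A α_m | β₁ | ... | β_n
is
  A  → β₁ A' | ... | β_n A'
  A' → α₁ A' | ... | α_m A' | ε

P → n P becomes P → n P P'
P → , n becomes P → , n P'
P → P , L becomes P' → , L P'
Add P' → ε

Productions for other non-terminals are unchanged:
  L → n
  L → , n

Resulting grammar:
P → n P P'
P → , n P'
P' → , L P'
P' → ε
L → n
L → , n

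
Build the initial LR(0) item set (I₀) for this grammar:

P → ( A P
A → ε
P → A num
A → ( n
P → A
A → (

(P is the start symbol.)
{ [A → . ( n], [A → . (], [A → .], [P → . ( A P], [P → . A num], [P → . A], [P' → . P] }

First, augment the grammar with P' → P
I₀ = CLOSURE({ [P' → . P] }):
  [P' → . P] has the dot before P: add [P → . ( A P], [P → . A num], [P → . A]
  [P → . A num] has the dot before A: add [A → .], [A → . ( n], [A → . (]
No further items can be added.

I₀ = { [A → . ( n], [A → . (], [A → .], [P → . ( A P], [P → . A num], [P → . A], [P' → . P] }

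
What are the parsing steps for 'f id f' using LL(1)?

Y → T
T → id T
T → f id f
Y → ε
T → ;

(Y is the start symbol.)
LL(1) parsing maintains a stack (initially the start symbol over $) and the input. At each step: if the stack top is a terminal, match it against the current input token; if it is a non-terminal N, replace it with the RHS of M[N, lookahead] (the unique production whose predict set contains the lookahead).

Stack is shown with the top on the left.

Stack     Input     Action
--------------------------
Y $       f id f $  output Y → T
T $       f id f $  output T → f id f
f id f $  f id f $  match 'f'
id f $    id f $    match 'id'
f $       f $       match 'f'
$         $         accept

The string is accepted.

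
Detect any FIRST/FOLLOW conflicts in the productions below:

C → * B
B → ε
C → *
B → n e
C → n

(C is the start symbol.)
A FIRST/FOLLOW conflict occurs when a non-terminal N has a nullable alternative N → β (β ⇒* ε) and another alternative N → α with FIRST(α) ∩ FOLLOW(N) ≠ ∅: on such a lookahead the parser cannot decide between expanding α and letting N vanish via β.

Nullable non-terminals: B.

B: nullable alternative(s) B → ε; FOLLOW(B) = { $ }
  B → ε: FIRST \ {ε} = { } — this is the only nullable alternative, skip
  B → n e: FIRST \ {ε} = { 'n' } — disjoint from FOLLOW(B)

C has no nullable alternative, so no FIRST/FOLLOW check is needed there.

No FIRST/FOLLOW conflicts found.

Answer: No FIRST/FOLLOW conflicts.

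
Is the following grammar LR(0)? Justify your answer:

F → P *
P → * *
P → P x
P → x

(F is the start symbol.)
Augment with F' → F and build the canonical LR(0) collection (I0 = CLOSURE({[F' → . F]}), then GOTO on every symbol after a dot until no new states appear). It has 8 states:
  I0: { [F → . P *], [F' → . F], [P → . * *], [P → . P x], [P → . x] }  — shift
  I1: { [P → * . *] }  — shift
  I2: { [F' → F .] }  — accept
  I3: { [F → P . *], [P → P . x] }  — shift
  I4: { [P → x .] }  — reduce
  I5: { [F → P * .] }  — reduce
  I6: { [P → P x .] }  — reduce
  I7: { [P → * * .] }  — reduce

Every state is either a pure shift/goto state or contains exactly one complete item and nothing to shift — no conflicts. The grammar is LR(0).

Answer: Yes, the grammar is LR(0)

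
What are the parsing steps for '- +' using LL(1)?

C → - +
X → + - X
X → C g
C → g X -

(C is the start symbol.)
LL(1) parsing maintains a stack (initially the start symbol over $) and the input. At each step: if the stack top is a terminal, match it against the current input token; if it is a non-terminal N, replace it with the RHS of M[N, lookahead] (the unique production whose predict set contains the lookahead).

Stack is shown with the top on the left.

Stack  Input  Action
--------------------
C $    - + $  output C → - +
- + $  - + $  match '-'
+ $    + $    match '+'
$      $      accept

The string is accepted.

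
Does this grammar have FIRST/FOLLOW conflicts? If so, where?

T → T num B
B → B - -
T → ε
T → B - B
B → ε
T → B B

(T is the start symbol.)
Yes. T → T num B with FOLLOW(T) on { 'num' }; B → B '-' '-' with FOLLOW(B) on { '-' }

A FIRST/FOLLOW conflict occurs when a non-terminal N has a nullable alternative N → β (β ⇒* ε) and another alternative N → α with FIRST(α) ∩ FOLLOW(N) ≠ ∅: on such a lookahead the parser cannot decide between expanding α and letting N vanish via β.

Nullable non-terminals: B, T.
FIRST sets used below: FIRST(B) = { '-', ε }, FIRST(T) = { '-', 'num', ε }

B: nullable alternative(s) B → ε; FOLLOW(B) = { $, '-', 'num' }
  B → B - -: FIRST \ {ε} = { '-' } — overlaps FOLLOW(B) on { '-' }: CONFLICT
  B → ε: FIRST \ {ε} = { } — this is the only nullable alternative, skip

T: nullable alternative(s) T → ε, T → B B; FOLLOW(T) = { $, 'num' }
  T → T num B: FIRST \ {ε} = { '-', 'num' } — overlaps FOLLOW(T) on { 'num' }: CONFLICT
  T → ε: FIRST \ {ε} = { } — disjoint from FOLLOW(T)
  T → B - B: FIRST \ {ε} = { '-' } — disjoint from FOLLOW(T)
  T → B B: FIRST \ {ε} = { '-' } — disjoint from FOLLOW(T)

So the grammar has 2 FIRST/FOLLOW conflicts (marked CONFLICT above).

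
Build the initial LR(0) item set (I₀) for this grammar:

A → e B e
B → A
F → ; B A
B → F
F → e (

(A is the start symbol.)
First, augment the grammar with A' → A
I₀ = CLOSURE({ [A' → . A] }):
  [A' → . A] has the dot before A: add [A → . e B e]
No further items can be added.

I₀ = { [A → . e B e], [A' → . A] }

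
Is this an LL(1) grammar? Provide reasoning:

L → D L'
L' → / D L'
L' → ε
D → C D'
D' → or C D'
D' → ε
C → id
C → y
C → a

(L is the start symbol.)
A grammar is LL(1) if for each non-terminal N with multiple productions, the predict sets of those productions are pairwise disjoint, where PREDICT(N → α) = (FIRST(α) \ {ε}) ∪ (FOLLOW(N) if α ⇒* ε).

Relevant sets:
  FOLLOW(L') = { $ }
  FOLLOW(D') = { $, '/' }

For L':
  PREDICT(L' → '/' D L') = { '/' }
  PREDICT(L' → ε) = { $ }
For D':
  PREDICT(D' → or C D') = { 'or' }
  PREDICT(D' → ε) = { $, '/' }
For C:
  PREDICT(C → id) = { 'id' }
  PREDICT(C → y) = { 'y' }
  PREDICT(C → a) = { 'a' }
L, D have a single production, so nothing to check there.

All predict sets are disjoint. The grammar IS LL(1).

Answer: Yes, the grammar is LL(1).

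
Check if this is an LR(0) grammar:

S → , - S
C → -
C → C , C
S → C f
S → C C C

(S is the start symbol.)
No. Shift-reduce conflict between [S → C C C .] and [C → C . , C]

A grammar is LR(0) if no state in the canonical LR(0) collection has:
  - both a shift item (dot before a terminal) and a complete item (shift-reduce conflict), or
  - two or more complete items (reduce-reduce conflict; the accept item [S' → S .] counts as a complete item here).

Augment with S' → S and build the canonical LR(0) collection (I0 = CLOSURE({[S' → . S]}), then GOTO on every symbol after a dot until no new states appear). It has 12 states:
  I0: { [C → . -], [C → . C , C], [S → . , - S], [S → . C C C], [S → . C f], [S' → . S] }  — shift
  I1: { [S → , . - S] }  — shift
  I2: { [C → - .] }  — reduce
  I3: { [C → . -], [C → . C , C], [C → C . , C], [S → C . C C], [S → C . f] }  — shift
  I4: { [S' → S .] }  — accept
  I5: { [C → . -], [C → . C , C], [C → C , . C] }  — shift
  I6: { [C → . -], [C → . C , C], [C → C . , C], [S → C C . C] }  — shift
  I7: { [S → C f .] }  — reduce
  I8: { [C → C . , C], [S → C C C .] }  — shift, reduce
  I9: { [C → C , C .], [C → C . , C] }  — shift, reduce
  I10: { [C → . -], [C → . C , C], [S → , - . S], [S → . , - S], [S → . C C C], [S → . C f] }  — shift
  I11: { [S → , - S .] }  — reduce

Conflict in state I8:
  Shift-reduce conflict between [S → C C C .] and [C → C . , C]
So the grammar is NOT LR(0).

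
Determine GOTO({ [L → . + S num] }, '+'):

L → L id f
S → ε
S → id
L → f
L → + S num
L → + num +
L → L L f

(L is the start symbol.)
GOTO(I, '+') = CLOSURE({ [A → αX.β] : [A → α.Xβ] ∈ I, X = '+' })

Items with dot before '+', with the dot advanced:
  [L → . + S num] → [L → + . S num]
Closure of the advanced items:
  [L → + . S num] has the dot before S: add [S → .], [S → . id]

GOTO = { [L → + . S num], [S → . id], [S → .] }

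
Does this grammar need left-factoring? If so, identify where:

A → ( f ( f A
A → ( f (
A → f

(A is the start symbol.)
Yes, A has productions with common prefix '( f ('

Left-factoring is needed when two productions for the same non-terminal
share a common prefix on the right-hand side.

Productions for A:
  A → ( f ( f A
  A → ( f (
  A → f

Found common prefix '( f (' in productions for A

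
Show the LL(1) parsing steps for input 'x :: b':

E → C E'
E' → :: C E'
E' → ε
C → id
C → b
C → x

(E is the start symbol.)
LL(1) parsing maintains a stack (initially the start symbol over $) and the input. At each step: if the stack top is a terminal, match it against the current input token; if it is a non-terminal N, replace it with the RHS of M[N, lookahead] (the unique production whose predict set contains the lookahead).

Stack is shown with the top on the left.

Stack      Input     Action
---------------------------
E $        x :: b $  output E → C E'
C E' $     x :: b $  output C → x
x E' $     x :: b $  match 'x'
E' $       :: b $    output E' → :: C E'
:: C E' $  :: b $    match '::'
C E' $     b $       output C → b
b E' $     b $       match 'b'
E' $       $         output E' → ε
$          $         accept

The string is accepted.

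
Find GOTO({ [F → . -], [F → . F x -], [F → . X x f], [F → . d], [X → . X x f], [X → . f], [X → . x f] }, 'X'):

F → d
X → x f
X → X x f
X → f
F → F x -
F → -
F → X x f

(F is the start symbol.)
GOTO(I, 'X') = CLOSURE({ [A → αX.β] : [A → α.Xβ] ∈ I, X = 'X' })

Items with dot before 'X', with the dot advanced:
  [F → . X x f] → [F → X . x f]
  [X → . X x f] → [X → X . x f]
Closure adds nothing (no advanced item has the dot before a non-terminal).

GOTO = { [F → X . x f], [X → X . x f] }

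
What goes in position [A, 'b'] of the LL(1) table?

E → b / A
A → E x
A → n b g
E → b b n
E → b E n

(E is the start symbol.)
A → E x

To find M[A, 'b'], we find productions for A where 'b' is in the predict set (PREDICT(N → α) = (FIRST(α) \ {ε}) ∪ (FOLLOW(N) if α ⇒* ε)).

Relevant sets:
  FIRST(E) = { 'b' }

A → E x: PREDICT = { 'b' }
  'b' is in predict set, so this production goes in M[A, 'b']
A → n b g: PREDICT = { 'n' }

M[A, 'b'] = A → E x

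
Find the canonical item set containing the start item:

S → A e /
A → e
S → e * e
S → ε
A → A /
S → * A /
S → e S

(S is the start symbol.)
{ [A → . A /], [A → . e], [S → . * A /], [S → . A e /], [S → . e * e], [S → . e S], [S → .], [S' → . S] }

First, augment the grammar with S' → S
I₀ = CLOSURE({ [S' → . S] }):
  [S' → . S] has the dot before S: add [S → . A e /], [S → . e * e], [S → .], [S → . * A /], [S → . e S]
  [S → . A e /] has the dot before A: add [A → . e], [A → . A /]
No further items can be added.

I₀ = { [A → . A /], [A → . e], [S → . * A /], [S → . A e /], [S → . e * e], [S → . e S], [S → .], [S' → . S] }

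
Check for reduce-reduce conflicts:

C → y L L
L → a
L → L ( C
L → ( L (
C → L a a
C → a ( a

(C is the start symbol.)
No reduce-reduce conflicts

A reduce-reduce conflict occurs when an LR(0) state has two complete items [A → α .] and [B → β .] — both call for a reduction, and with no lookahead the parser cannot choose between them.

Augment with C' → C and build the canonical LR(0) collection (I0 = CLOSURE({[C' → . C]}), then GOTO on every symbol after a dot until no new states appear). It has 19 states:
  I0: { [C → . L a a], [C → . a ( a], [C → . y L L], [C' → . C], [L → . ( L (], [L → . L ( C], [L → . a] }  — shift
  I1: { [L → ( . L (], [L → . ( L (], [L → . L ( C], [L → . a] }  — shift
  I2: { [C' → C .] }  — accept
  I3: { [C → L . a a], [L → L . ( C] }  — shift
  I4: { [C → a . ( a], [L → a .] }  — shift, reduce
  I5: { [C → y . L L], [L → . ( L (], [L → . L ( C], [L → . a] }  — shift
  I6: { [C → y L . L], [L → . ( L (], [L → . L ( C], [L → . a], [L → L . ( C] }  — shift
  I7: { [L → a .] }  — reduce
  I8: { [C → . L a a], [C → . a ( a], [C → . y L L], [L → ( . L (], [L → . ( L (], [L → . L ( C], [L → . a], [L → L ( . C] }  — shift
  I9: { [C → y L L .], [L → L . ( C] }  — shift, reduce
  I10: { [C → . L a a], [C → . a ( a], [C → . y L L], [L → . ( L (], [L → . L ( C], [L → . a], [L → L ( . C] }  — shift
  I11: { [L → L ( C .] }  — reduce
  I12: { [C → L . a a], [L → ( L . (], [L → L . ( C] }  — shift
  I13: { [C → . L a a], [C → . a ( a], [C → . y L L], [L → ( L ( .], [L → . ( L (], [L → . L ( C], [L → . a], [L → L ( . C] }  — shift, reduce
  I14: { [C → L a . a] }  — shift
  I15: { [C → L a a .] }  — reduce
  I16: { [C → a ( . a] }  — shift
  I17: { [C → a ( a .] }  — reduce
  I18: { [L → ( L . (], [L → L . ( C] }  — shift

No state contains more than one complete item.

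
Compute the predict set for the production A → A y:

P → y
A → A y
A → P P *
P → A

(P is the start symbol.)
{ 'y' }

PREDICT(A → A y) = (FIRST(RHS) \ {ε}) ∪ (FOLLOW(A) if ε ∈ FIRST(RHS), i.e. RHS ⇒* ε)
FIRST(A) = { 'y' }
FIRST(A y) = { 'y' }
ε ∉ FIRST(A y), so FOLLOW(A) is not added.
PREDICT(A → A y) = { 'y' }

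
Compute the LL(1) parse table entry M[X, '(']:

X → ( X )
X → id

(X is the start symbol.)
To find M[X, '('], we find productions for X where '(' is in the predict set (PREDICT(N → α) = (FIRST(α) \ {ε}) ∪ (FOLLOW(N) if α ⇒* ε)).

X → ( X ): PREDICT = { '(' }
  '(' is in predict set, so this production goes in M[X, '(']
X → id: PREDICT = { 'id' }

M[X, '('] = X → ( X )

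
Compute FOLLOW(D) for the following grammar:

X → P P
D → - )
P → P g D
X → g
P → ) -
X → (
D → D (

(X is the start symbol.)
{ $, '(', ')', 'g' }

In P → P g D: D is at the end, add FOLLOW(P)
In D → D (: D is followed by '(', add FIRST('(') \ {ε} = { '(' }

The FOLLOW sets referred to above (computed the same way, to a fixed point):
  FOLLOW(P) = { $, ')', 'g' }

Taking the union: FOLLOW(D) = { $, '(', ')', 'g' }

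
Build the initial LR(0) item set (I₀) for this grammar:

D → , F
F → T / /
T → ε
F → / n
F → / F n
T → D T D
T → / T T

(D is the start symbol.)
{ [D → . , F], [D' → . D] }

First, augment the grammar with D' → D
I₀ = CLOSURE({ [D' → . D] }):
  [D' → . D] has the dot before D: add [D → . , F]
No further items can be added.

I₀ = { [D → . , F], [D' → . D] }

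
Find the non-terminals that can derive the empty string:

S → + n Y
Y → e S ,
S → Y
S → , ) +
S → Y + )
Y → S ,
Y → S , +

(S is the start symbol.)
There are no ε-productions, so no non-terminal can derive ε.
No non-terminals are nullable.

Answer: None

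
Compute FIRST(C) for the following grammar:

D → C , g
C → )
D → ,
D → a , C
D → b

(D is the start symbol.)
{ ')' }

To compute FIRST(C), examine every production with C on the left-hand side, reading each right-hand side left to right until a non-nullable symbol is reached.

From C → ):
  - ')' is a terminal: add ')' and stop

Collecting: FIRST(C) = { ')' }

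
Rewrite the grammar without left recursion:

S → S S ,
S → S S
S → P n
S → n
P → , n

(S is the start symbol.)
S → P n S'
S → n S'
S' → S , S'
S' → S S'
S' → ε
P → , n

S is directly left-recursive. The standard transformation for
  A → A α₁ | ... | A α_m | β₁ | ... | β_n
is
  A  → β₁ A' | ... | β_n A'
  A' → α₁ A' | ... | α_m A' | ε

S → P n becomes S → P n S'
S → n becomes S → n S'
S → S S , becomes S' → S , S'
S → S S becomes S' → S S'
Add S' → ε

Productions for other non-terminals are unchanged:
  P → , n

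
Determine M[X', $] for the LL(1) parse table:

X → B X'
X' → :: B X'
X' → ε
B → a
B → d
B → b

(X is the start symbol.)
To find M[X', $], we find productions for X' where $ is in the predict set (PREDICT(N → α) = (FIRST(α) \ {ε}) ∪ (FOLLOW(N) if α ⇒* ε)).

Relevant sets:
  FOLLOW(X') = { $ }

X' → :: B X': PREDICT = { '::' }
X' → ε: PREDICT = { $ }
  $ is in predict set, so this production goes in M[X', $]

M[X', $] = X' → ε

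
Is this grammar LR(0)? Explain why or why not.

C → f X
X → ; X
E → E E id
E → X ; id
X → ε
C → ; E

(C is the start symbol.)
A grammar is LR(0) if no state in the canonical LR(0) collection has:
  - both a shift item (dot before a terminal) and a complete item (shift-reduce conflict), or
  - two or more complete items (reduce-reduce conflict; the accept item [C' → C .] counts as a complete item here).

Augment with C' → C and build the canonical LR(0) collection (I0 = CLOSURE({[C' → . C]}), then GOTO on every symbol after a dot until no new states appear). It has 13 states:
  I0: { [C → . ; E], [C → . f X], [C' → . C] }  — shift
  I1: { [C → ; . E], [E → . E E id], [E → . X ; id], [X → . ; X], [X → .] }  — shift, reduce
  I2: { [C' → C .] }  — accept
  I3: { [C → f . X], [X → . ; X], [X → .] }  — shift, reduce
  I4: { [X → . ; X], [X → .], [X → ; . X] }  — shift, reduce
  I5: { [C → f X .] }  — reduce
  I6: { [X → ; X .] }  — reduce
  I7: { [C → ; E .], [E → . E E id], [E → . X ; id], [E → E . E id], [X → . ; X], [X → .] }  — shift, 2 reduces
  I8: { [E → X . ; id] }  — shift
  I9: { [E → X ; . id] }  — shift
  I10: { [E → X ; id .] }  — reduce
  I11: { [E → . E E id], [E → . X ; id], [E → E . E id], [E → E E . id], [X → . ; X], [X → .] }  — shift, reduce
  I12: { [E → E E id .] }  — reduce

Conflict in state I1:
  Shift-reduce conflict between [X → .] and [X → . ; X]
So the grammar is NOT LR(0).

Answer: No. Shift-reduce conflict between [X → .] and [X → . ; X]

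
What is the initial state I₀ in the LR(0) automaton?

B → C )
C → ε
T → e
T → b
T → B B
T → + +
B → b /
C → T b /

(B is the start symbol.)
First, augment the grammar with B' → B
I₀ = CLOSURE({ [B' → . B] }):
  [B' → . B] has the dot before B: add [B → . C )], [B → . b /]
  [B → . C )] has the dot before C: add [C → .], [C → . T b /]
  [C → . T b /] has the dot before T: add [T → . e], [T → . b], [T → . B B], [T → . + +]
No further items can be added.

I₀ = { [B → . C )], [B → . b /], [B' → . B], [C → . T b /], [C → .], [T → . + +], [T → . B B], [T → . b], [T → . e] }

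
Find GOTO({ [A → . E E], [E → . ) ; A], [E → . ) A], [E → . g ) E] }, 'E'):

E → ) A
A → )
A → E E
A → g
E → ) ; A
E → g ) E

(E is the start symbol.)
{ [A → E . E], [E → . ) ; A], [E → . ) A], [E → . g ) E] }

GOTO(I, 'E') = CLOSURE({ [A → αX.β] : [A → α.Xβ] ∈ I, X = 'E' })

Items with dot before 'E', with the dot advanced:
  [A → . E E] → [A → E . E]
Closure of the advanced items:
  [A → E . E] has the dot before E: add [E → . ) A], [E → . ) ; A], [E → . g ) E]

GOTO = { [A → E . E], [E → . ) ; A], [E → . ) A], [E → . g ) E] }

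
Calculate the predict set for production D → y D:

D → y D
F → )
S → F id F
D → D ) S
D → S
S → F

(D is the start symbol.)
PREDICT(D → y D) = (FIRST(RHS) \ {ε}) ∪ (FOLLOW(D) if ε ∈ FIRST(RHS), i.e. RHS ⇒* ε)
FIRST(y D) = { 'y' }
ε ∉ FIRST(y D), so FOLLOW(D) is not added.
PREDICT(D → y D) = { 'y' }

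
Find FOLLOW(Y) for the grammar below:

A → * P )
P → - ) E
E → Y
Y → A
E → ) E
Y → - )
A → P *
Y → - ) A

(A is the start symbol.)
{ ')', '*' }

To compute FOLLOW(Y), find every occurrence of Y on a right-hand side N → α Y β: add FIRST(β) \ {ε}, and if β is empty or nullable also add FOLLOW(N). Iterate to a fixed point.

In E → Y: Y is at the end, add FOLLOW(E)

The FOLLOW sets referred to above (computed the same way, to a fixed point):
  FOLLOW(E) = { ')', '*' }

Taking the union: FOLLOW(Y) = { ')', '*' }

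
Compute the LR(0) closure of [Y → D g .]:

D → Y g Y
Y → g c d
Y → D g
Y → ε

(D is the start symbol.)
{ [Y → D g .] }

To compute CLOSURE, for each item [A → α.Bβ] where B is a non-terminal, add [B → .γ] for all productions B → γ; repeat for the newly added items until nothing changes.

Start with: [Y → D g .]
The dot is at the end, so nothing is added.

CLOSURE = { [Y → D g .] }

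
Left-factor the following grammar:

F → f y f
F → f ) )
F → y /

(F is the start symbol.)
Left-factoring transforms A → αβ₁ | αβ₂ into A → αA' and A' → β₁ | β₂
(α is the longest common prefix among the alternatives). Repeat until
no nonterminal has two alternatives with a common prefix.

Round 1: F has alternatives sharing prefix 'f'. Introduce F': F → f F'
  Add: F' → y f
  Add: F' → ) )

No remaining common prefixes — done.

Resulting grammar:
F → f F'
F' → y f
F' → ) )
F → y /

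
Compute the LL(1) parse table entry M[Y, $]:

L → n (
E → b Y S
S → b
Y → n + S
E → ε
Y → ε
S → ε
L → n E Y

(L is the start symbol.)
To find M[Y, $], we find productions for Y where $ is in the predict set (PREDICT(N → α) = (FIRST(α) \ {ε}) ∪ (FOLLOW(N) if α ⇒* ε)).

Relevant sets:
  FOLLOW(Y) = { $, 'b', 'n' }

Y → n + S: PREDICT = { 'n' }
Y → ε: PREDICT = { $, 'b', 'n' }
  $ is in predict set, so this production goes in M[Y, $]

M[Y, $] = Y → ε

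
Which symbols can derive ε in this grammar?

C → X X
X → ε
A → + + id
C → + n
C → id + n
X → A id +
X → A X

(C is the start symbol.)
A non-terminal is nullable if it can derive ε (the empty string): either it has an ε-production, or it has a production whose right-hand side consists entirely of nullable non-terminals.

ε-productions: X → ε
So X is immediately nullable.
C → X X: every symbol on the right is nullable, so C is nullable too.
No further non-terminal can be added: every production for the remaining non-terminals contains a terminal or a non-nullable non-terminal.
Nullable = { 'C', 'X' }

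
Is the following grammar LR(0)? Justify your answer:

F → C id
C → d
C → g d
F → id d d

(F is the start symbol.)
Yes, the grammar is LR(0)

Augment with F' → F and build the canonical LR(0) collection (I0 = CLOSURE({[F' → . F]}), then GOTO on every symbol after a dot until no new states appear). It has 10 states:
  I0: { [C → . d], [C → . g d], [F → . C id], [F → . id d d], [F' → . F] }  — shift
  I1: { [F → C . id] }  — shift
  I2: { [F' → F .] }  — accept
  I3: { [C → d .] }  — reduce
  I4: { [C → g . d] }  — shift
  I5: { [F → id . d d] }  — shift
  I6: { [F → id d . d] }  — shift
  I7: { [F → id d d .] }  — reduce
  I8: { [C → g d .] }  — reduce
  I9: { [F → C id .] }  — reduce

Every state is either a pure shift/goto state or contains exactly one complete item and nothing to shift — no conflicts. The grammar is LR(0).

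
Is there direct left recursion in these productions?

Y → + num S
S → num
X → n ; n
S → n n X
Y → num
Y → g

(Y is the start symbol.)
No direct left recursion

Direct left recursion occurs when N → N α for some non-terminal N (the right-hand side begins with the left-hand side itself).

Y → + num S: starts with '+'
S → num: starts with num
X → n ; n: starts with n
S → n n X: starts with n
Y → num: starts with num
Y → g: starts with g

No direct left recursion found.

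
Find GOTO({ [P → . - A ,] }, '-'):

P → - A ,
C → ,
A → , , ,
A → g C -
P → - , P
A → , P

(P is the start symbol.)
{ [A → . , , ,], [A → . , P], [A → . g C -], [P → - . A ,] }

GOTO(I, '-') = CLOSURE({ [A → αX.β] : [A → α.Xβ] ∈ I, X = '-' })

Items with dot before '-', with the dot advanced:
  [P → . - A ,] → [P → - . A ,]
Closure of the advanced items:
  [P → - . A ,] has the dot before A: add [A → . , , ,], [A → . g C -], [A → . , P]

GOTO = { [A → . , , ,], [A → . , P], [A → . g C -], [P → - . A ,] }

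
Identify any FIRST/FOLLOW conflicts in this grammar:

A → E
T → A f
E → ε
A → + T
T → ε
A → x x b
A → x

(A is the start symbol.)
Yes. T → A f with FOLLOW(T) on { 'f' }

A FIRST/FOLLOW conflict occurs when a non-terminal N has a nullable alternative N → β (β ⇒* ε) and another alternative N → α with FIRST(α) ∩ FOLLOW(N) ≠ ∅: on such a lookahead the parser cannot decide between expanding α and letting N vanish via β.

Nullable non-terminals: A, E, T.
FIRST sets used below: FIRST(E) = { ε }, FIRST(A) = { '+', 'x', ε }

A: nullable alternative(s) A → E; FOLLOW(A) = { $, 'f' }
  A → E: FIRST \ {ε} = { } — this is the only nullable alternative, skip
  A → + T: FIRST \ {ε} = { '+' } — disjoint from FOLLOW(A)
  A → x x b: FIRST \ {ε} = { 'x' } — disjoint from FOLLOW(A)
  A → x: FIRST \ {ε} = { 'x' } — disjoint from FOLLOW(A)
E has a nullable alternative but only one production, so nothing to check.

T: nullable alternative(s) T → ε; FOLLOW(T) = { $, 'f' }
  T → A f: FIRST \ {ε} = { '+', 'f', 'x' } — overlaps FOLLOW(T) on { 'f' }: CONFLICT
  T → ε: FIRST \ {ε} = { } — this is the only nullable alternative, skip

So the grammar has 1 FIRST/FOLLOW conflict (marked CONFLICT above).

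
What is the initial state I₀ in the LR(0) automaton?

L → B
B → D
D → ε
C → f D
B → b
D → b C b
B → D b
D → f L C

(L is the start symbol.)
{ [B → . D b], [B → . D], [B → . b], [D → . b C b], [D → . f L C], [D → .], [L → . B], [L' → . L] }

First, augment the grammar with L' → L
I₀ = CLOSURE({ [L' → . L] }):
  [L' → . L] has the dot before L: add [L → . B]
  [L → . B] has the dot before B: add [B → . D], [B → . b], [B → . D b]
  [B → . D] has the dot before D: add [D → .], [D → . b C b], [D → . f L C]
No further items can be added.

I₀ = { [B → . D b], [B → . D], [B → . b], [D → . b C b], [D → . f L C], [D → .], [L → . B], [L' → . L] }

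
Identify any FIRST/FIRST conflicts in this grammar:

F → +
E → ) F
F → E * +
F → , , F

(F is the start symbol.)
FIRST sets of the non-terminals at (or reachable through a nullable prefix from) the front of some alternative:
  FIRST(E) = { ')' }

Productions for F:
  F → +: FIRST = { '+' }
  F → E * +: FIRST = { ')' }
  F → , , F: FIRST = { ',' }
E has only one production, so no FIRST/FIRST conflict is possible there.

All alternatives of each non-terminal have pairwise disjoint FIRST sets.

Answer: No FIRST/FIRST conflicts.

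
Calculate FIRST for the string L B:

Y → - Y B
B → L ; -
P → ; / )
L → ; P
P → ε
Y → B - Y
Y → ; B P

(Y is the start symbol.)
{ ';' }

FIRST sets of the non-terminals involved (from the grammar, by fixed-point iteration):
  FIRST(L) = { ';' }

To compute FIRST(L B), process the symbols left to right:
Symbol L is a non-terminal. Add FIRST(L) \ {ε} = { ';' }
L is not nullable (ε ∉ FIRST(L)), so stop here.
FIRST(L B) = { ';' }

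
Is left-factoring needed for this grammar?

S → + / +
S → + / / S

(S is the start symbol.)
Left-factoring is needed when two productions for the same non-terminal
share a common prefix on the right-hand side.

Productions for S:
  S → + / +
  S → + / / S

Found common prefix '+ /' in productions for S

Answer: Yes, S has productions with common prefix '+ /'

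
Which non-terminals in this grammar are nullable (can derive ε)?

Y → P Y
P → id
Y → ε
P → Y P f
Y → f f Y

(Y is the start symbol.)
{ 'Y' }

A non-terminal is nullable if it can derive ε (the empty string): either it has an ε-production, or it has a production whose right-hand side consists entirely of nullable non-terminals.

ε-productions: Y → ε
So Y is immediately nullable.
No further non-terminal can be added: every production for the remaining non-terminals contains a terminal or a non-nullable non-terminal.
Nullable = { 'Y' }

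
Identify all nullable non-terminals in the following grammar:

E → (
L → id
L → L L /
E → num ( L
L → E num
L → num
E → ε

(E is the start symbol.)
ε-productions: E → ε
So E is immediately nullable.
No further non-terminal can be added: every production for the remaining non-terminals contains a terminal or a non-nullable non-terminal.
Nullable = { 'E' }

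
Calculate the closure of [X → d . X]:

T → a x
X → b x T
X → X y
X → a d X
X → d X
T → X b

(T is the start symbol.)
{ [X → . X y], [X → . a d X], [X → . b x T], [X → . d X], [X → d . X] }

Start with: [X → d . X]
  [X → d . X] has the dot before X: add [X → . b x T], [X → . X y], [X → . a d X], [X → . d X]
No further items can be added.

CLOSURE = { [X → . X y], [X → . a d X], [X → . b x T], [X → . d X], [X → d . X] }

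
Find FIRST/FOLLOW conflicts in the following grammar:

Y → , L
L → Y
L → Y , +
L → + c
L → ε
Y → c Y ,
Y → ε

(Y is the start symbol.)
Yes. Y → ',' L with FOLLOW(Y) on { ',' }; L → Y with FOLLOW(L) on { ',' }; L → Y ',' '+' with FOLLOW(L) on { ',' }

A FIRST/FOLLOW conflict occurs when a non-terminal N has a nullable alternative N → β (β ⇒* ε) and another alternative N → α with FIRST(α) ∩ FOLLOW(N) ≠ ∅: on such a lookahead the parser cannot decide between expanding α and letting N vanish via β.

Nullable non-terminals: L, Y.
FIRST sets used below: FIRST(Y) = { ',', 'c', ε }

L: nullable alternative(s) L → Y, L → ε; FOLLOW(L) = { $, ',' }
  L → Y: FIRST \ {ε} = { ',', 'c' } — overlaps FOLLOW(L) on { ',' }: CONFLICT
  L → Y , +: FIRST \ {ε} = { ',', 'c' } — overlaps FOLLOW(L) on { ',' }: CONFLICT
  L → + c: FIRST \ {ε} = { '+' } — disjoint from FOLLOW(L)
  L → ε: FIRST \ {ε} = { } — disjoint from FOLLOW(L)

Y: nullable alternative(s) Y → ε; FOLLOW(Y) = { $, ',' }
  Y → , L: FIRST \ {ε} = { ',' } — overlaps FOLLOW(Y) on { ',' }: CONFLICT
  Y → c Y ,: FIRST \ {ε} = { 'c' } — disjoint from FOLLOW(Y)
  Y → ε: FIRST \ {ε} = { } — this is the only nullable alternative, skip

So the grammar has 3 FIRST/FOLLOW conflicts (marked CONFLICT above).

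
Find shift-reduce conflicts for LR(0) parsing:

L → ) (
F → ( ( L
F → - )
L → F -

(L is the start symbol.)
A shift-reduce conflict occurs when an LR(0) state has both:
  - a complete (reduce) item [A → α .] (dot at the end), and
  - a shift item [B → β . c γ] (dot before a terminal).

Augment with L' → L and build the canonical LR(0) collection (I0 = CLOSURE({[L' → . L]}), then GOTO on every symbol after a dot until no new states appear). It has 11 states:
  I0: { [F → . ( ( L], [F → . - )], [L → . ) (], [L → . F -], [L' → . L] }  — shift
  I1: { [F → ( . ( L] }  — shift
  I2: { [L → ) . (] }  — shift
  I3: { [F → - . )] }  — shift
  I4: { [L → F . -] }  — shift
  I5: { [L' → L .] }  — accept
  I6: { [L → F - .] }  — reduce
  I7: { [F → - ) .] }  — reduce
  I8: { [L → ) ( .] }  — reduce
  I9: { [F → ( ( . L], [F → . ( ( L], [F → . - )], [L → . ) (], [L → . F -] }  — shift
  I10: { [F → ( ( L .] }  — reduce

No state contains both a complete item and a shift item.

Answer: No shift-reduce conflicts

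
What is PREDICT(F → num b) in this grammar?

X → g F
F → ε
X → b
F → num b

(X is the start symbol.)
PREDICT(F → num b) = (FIRST(RHS) \ {ε}) ∪ (FOLLOW(F) if ε ∈ FIRST(RHS), i.e. RHS ⇒* ε)
FIRST(num b) = { 'num' }
ε ∉ FIRST(num b), so FOLLOW(F) is not added.
PREDICT(F → num b) = { 'num' }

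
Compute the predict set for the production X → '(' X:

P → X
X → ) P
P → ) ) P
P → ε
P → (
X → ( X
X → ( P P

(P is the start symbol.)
{ '(' }

PREDICT(X → '(' X) = (FIRST(RHS) \ {ε}) ∪ (FOLLOW(X) if ε ∈ FIRST(RHS), i.e. RHS ⇒* ε)
FIRST('(' X) = { '(' }
ε ∉ FIRST('(' X), so FOLLOW(X) is not added.
PREDICT(X → '(' X) = { '(' }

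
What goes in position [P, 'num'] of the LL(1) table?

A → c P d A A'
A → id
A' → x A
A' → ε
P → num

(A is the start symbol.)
P → num

To find M[P, 'num'], we find productions for P where 'num' is in the predict set (PREDICT(N → α) = (FIRST(α) \ {ε}) ∪ (FOLLOW(N) if α ⇒* ε)).

P → num: PREDICT = { 'num' }
  'num' is in predict set, so this production goes in M[P, 'num']

M[P, 'num'] = P → num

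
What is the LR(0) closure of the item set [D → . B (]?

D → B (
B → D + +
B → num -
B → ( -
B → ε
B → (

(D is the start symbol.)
To compute CLOSURE, for each item [A → α.Bβ] where B is a non-terminal, add [B → .γ] for all productions B → γ; repeat for the newly added items until nothing changes.

Start with: [D → . B (]
  [D → . B (] has the dot before B: add [B → . D + +], [B → . num -], [B → . ( -], [B → .], [B → . (]
  [B → . D + +] has the dot before D: all D-items already present
No further items can be added.

CLOSURE = { [B → . ( -], [B → . (], [B → . D + +], [B → . num -], [B → .], [D → . B (] }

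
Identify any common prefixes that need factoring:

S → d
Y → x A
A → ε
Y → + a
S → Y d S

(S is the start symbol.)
Left-factoring is needed when two productions for the same non-terminal
share a common prefix on the right-hand side.

Productions for S:
  S → d
  S → Y d S
Productions for Y:
  Y → x A
  Y → + a

No common prefixes found.

Answer: No, left-factoring is not needed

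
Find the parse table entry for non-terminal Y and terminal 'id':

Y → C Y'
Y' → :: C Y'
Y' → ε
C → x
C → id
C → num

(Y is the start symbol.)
Y → C Y'

To find M[Y, 'id'], we find productions for Y where 'id' is in the predict set (PREDICT(N → α) = (FIRST(α) \ {ε}) ∪ (FOLLOW(N) if α ⇒* ε)).

Relevant sets:
  FIRST(C) = { 'id', 'num', 'x' }

Y → C Y': PREDICT = { 'id', 'num', 'x' }
  'id' is in predict set, so this production goes in M[Y, 'id']

M[Y, 'id'] = Y → C Y'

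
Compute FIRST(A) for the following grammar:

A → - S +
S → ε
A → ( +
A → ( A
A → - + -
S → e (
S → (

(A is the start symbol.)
{ '(', '-' }

To compute FIRST(A), examine every production with A on the left-hand side, reading each right-hand side left to right until a non-nullable symbol is reached.

From A → - S +:
  - '-' is a terminal: add '-' and stop
From A → ( +:
  - '(' is a terminal: add '(' and stop
From A → ( A:
  - '(' is a terminal: add '(' and stop
From A → - + -:
  - '-' is a terminal: add '-' and stop

Collecting: FIRST(A) = { '(', '-' }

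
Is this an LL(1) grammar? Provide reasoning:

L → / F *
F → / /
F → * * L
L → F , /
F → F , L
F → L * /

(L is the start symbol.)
A grammar is LL(1) if for each non-terminal N with multiple productions, the predict sets of those productions are pairwise disjoint, where PREDICT(N → α) = (FIRST(α) \ {ε}) ∪ (FOLLOW(N) if α ⇒* ε).

Relevant sets:
  FIRST(F) = { '*', '/' }
  FIRST(L) = { '*', '/' }

For L:
  PREDICT(L → '/' F '*') = { '/' }
  PREDICT(L → F ',' '/') = { '*', '/' }
For F:
  PREDICT(F → '/' '/') = { '/' }
  PREDICT(F → '*' '*' L) = { '*' }
  PREDICT(F → F ',' L) = { '*', '/' }
  PREDICT(F → L '*' '/') = { '*', '/' }

Conflict found: Predict set conflict for L: { '/' }
The grammar is NOT LL(1).

Answer: No. Predict set conflict for L: { '/' }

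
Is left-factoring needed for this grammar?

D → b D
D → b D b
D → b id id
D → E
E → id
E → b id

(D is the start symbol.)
Yes, D has productions with common prefix 'b'

Left-factoring is needed when two productions for the same non-terminal
share a common prefix on the right-hand side.

Productions for D:
  D → b D
  D → b D b
  D → b id id
  D → E
Productions for E:
  E → id
  E → b id

Found common prefix 'b' in productions for D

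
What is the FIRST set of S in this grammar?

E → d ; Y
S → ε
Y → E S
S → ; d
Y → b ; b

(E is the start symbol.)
To compute FIRST(S), examine every production with S on the left-hand side, reading each right-hand side left to right until a non-nullable symbol is reached.

From S → ε:
  - ε-production, so ε ∈ FIRST(S)
From S → ; d:
  - ';' is a terminal: add ';' and stop

Collecting: FIRST(S) = { ';', ε }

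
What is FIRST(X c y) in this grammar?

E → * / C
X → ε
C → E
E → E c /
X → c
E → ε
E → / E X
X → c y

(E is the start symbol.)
FIRST sets of the non-terminals involved (from the grammar, by fixed-point iteration):
  FIRST(X) = { 'c', ε }

To compute FIRST(X c y), process the symbols left to right:
Symbol X is a non-terminal. Add FIRST(X) \ {ε} = { 'c' }
X is nullable (ε ∈ FIRST(X)), continue to the next symbol.
Symbol c is a terminal. Add 'c' and stop.
FIRST(X c y) = { 'c' }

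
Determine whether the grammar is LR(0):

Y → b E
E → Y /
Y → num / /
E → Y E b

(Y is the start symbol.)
Yes, the grammar is LR(0)

A grammar is LR(0) if no state in the canonical LR(0) collection has:
  - both a shift item (dot before a terminal) and a complete item (shift-reduce conflict), or
  - two or more complete items (reduce-reduce conflict; the accept item [Y' → Y .] counts as a complete item here).

Augment with Y' → Y and build the canonical LR(0) collection (I0 = CLOSURE({[Y' → . Y]}), then GOTO on every symbol after a dot until no new states appear). It has 11 states:
  I0: { [Y → . b E], [Y → . num / /], [Y' → . Y] }  — shift
  I1: { [Y' → Y .] }  — accept
  I2: { [E → . Y /], [E → . Y E b], [Y → . b E], [Y → . num / /], [Y → b . E] }  — shift
  I3: { [Y → num . / /] }  — shift
  I4: { [Y → num / . /] }  — shift
  I5: { [Y → num / / .] }  — reduce
  I6: { [Y → b E .] }  — reduce
  I7: { [E → . Y /], [E → . Y E b], [E → Y . /], [E → Y . E b], [Y → . b E], [Y → . num / /] }  — shift
  I8: { [E → Y / .] }  — reduce
  I9: { [E → Y E . b] }  — shift
  I10: { [E → Y E b .] }  — reduce

Every state is either a pure shift/goto state or contains exactly one complete item and nothing to shift — no conflicts. The grammar is LR(0).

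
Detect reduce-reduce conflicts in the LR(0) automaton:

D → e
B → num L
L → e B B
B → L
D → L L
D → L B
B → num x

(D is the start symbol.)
A reduce-reduce conflict occurs when an LR(0) state has two complete items [A → α .] and [B → β .] — both call for a reduction, and with no lookahead the parser cannot choose between them.

Augment with D' → D and build the canonical LR(0) collection (I0 = CLOSURE({[D' → . D]}), then GOTO on every symbol after a dot until no new states appear). It has 13 states:
  I0: { [D → . L B], [D → . L L], [D → . e], [D' → . D], [L → . e B B] }  — shift
  I1: { [D' → D .] }  — accept
  I2: { [B → . L], [B → . num L], [B → . num x], [D → L . B], [D → L . L], [L → . e B B] }  — shift
  I3: { [B → . L], [B → . num L], [B → . num x], [D → e .], [L → . e B B], [L → e . B B] }  — shift, reduce
  I4: { [B → . L], [B → . num L], [B → . num x], [L → . e B B], [L → e B . B] }  — shift
  I5: { [B → L .] }  — reduce
  I6: { [B → . L], [B → . num L], [B → . num x], [L → . e B B], [L → e . B B] }  — shift
  I7: { [B → num . L], [B → num . x], [L → . e B B] }  — shift
  I8: { [B → num L .] }  — reduce
  I9: { [B → num x .] }  — reduce
  I10: { [L → e B B .] }  — reduce
  I11: { [D → L B .] }  — reduce
  I12: { [B → L .], [D → L L .] }  — 2 reduces

I12 contains complete items [B → L .], [D → L L .] — reduce-reduce conflict.

Answer: Yes — I12: [B → L .] vs [D → L L .]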